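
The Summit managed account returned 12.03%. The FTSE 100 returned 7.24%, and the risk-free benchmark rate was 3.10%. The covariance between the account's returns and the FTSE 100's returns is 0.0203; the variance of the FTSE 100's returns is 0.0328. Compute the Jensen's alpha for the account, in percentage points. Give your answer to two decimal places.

6.37

β = Cov / Var = 0.0203 / 0.0328 = 0.6189
E[R] = Rf + β(Rm − Rf) = 3.10% + 0.6189 × (7.24% − 3.10%) = 5.6622%
α = Rp − E[R] = 12.03% − 5.6622% = 6.3678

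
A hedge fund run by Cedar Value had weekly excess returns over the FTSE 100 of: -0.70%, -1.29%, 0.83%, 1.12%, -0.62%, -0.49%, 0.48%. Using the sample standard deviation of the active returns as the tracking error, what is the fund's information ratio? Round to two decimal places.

-0.11

r̄ = (-0.7 − 1.29 + 0.83 + 1.12 − 0.62 − 0.49 + 0.48) / 7 = -0.0957%
Sample σ = √[Σ(r − r̄)² / 6] = √[4.8882 / 6] = √0.8147 = 0.9026%
IR = r̄ / tracking error = -0.0957 / 0.9026 = -0.1060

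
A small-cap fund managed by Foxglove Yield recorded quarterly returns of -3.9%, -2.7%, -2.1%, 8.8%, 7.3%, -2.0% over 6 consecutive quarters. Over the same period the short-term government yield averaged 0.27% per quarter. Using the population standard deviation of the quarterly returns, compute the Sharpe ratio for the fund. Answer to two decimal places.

0.12

r̄ = (-3.9 − 2.7 − 2.1 + 8.8 + 7.3 − 2) / 6 = 5.40 / 6 = 0.9000%
Σ(r − r̄)² = (-3.9 − 0.9000)² + (-2.7 − 0.9000)² + … = 156.7800
population σ = √(156.7800 / 6) = √26.1300 = 5.1118%
Sharpe = (r̄ − rf) / σ = (0.9000 − 0.27) / 5.1118 = 0.6300 / 5.1118 = 0.1232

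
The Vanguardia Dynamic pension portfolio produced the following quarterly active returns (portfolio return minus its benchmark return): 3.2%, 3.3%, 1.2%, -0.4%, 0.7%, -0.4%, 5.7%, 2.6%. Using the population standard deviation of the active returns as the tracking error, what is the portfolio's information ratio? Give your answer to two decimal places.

1.01

r̄ = (3.2 + 3.3 + 1.2 − 0.4 + 0.7 − 0.4 + 5.7 + 2.6) / 8 = 1.9875%
Population σ = √[Σ(r − r̄)² / 8] = √[31.0288 / 8] = √3.8786 = 1.9694%
IR = r̄ / tracking error = 1.9875 / 1.9694 = 1.0092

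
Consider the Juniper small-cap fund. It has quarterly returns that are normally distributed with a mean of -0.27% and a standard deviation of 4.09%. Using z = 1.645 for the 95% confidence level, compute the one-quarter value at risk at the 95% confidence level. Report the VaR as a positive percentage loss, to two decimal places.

7.00

VaR (as % loss) = −(μ − z·σ) = −(-0.27% − 1.645 × 4.09%) = −(-6.99805%) = 6.99805%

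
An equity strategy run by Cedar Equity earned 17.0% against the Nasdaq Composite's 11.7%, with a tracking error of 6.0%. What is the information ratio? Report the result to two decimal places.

0.88

IR = (Rp − Rb) / TE = (17.0% − 11.7%) / 6.0% = 5.30% / 6.0% = 0.8833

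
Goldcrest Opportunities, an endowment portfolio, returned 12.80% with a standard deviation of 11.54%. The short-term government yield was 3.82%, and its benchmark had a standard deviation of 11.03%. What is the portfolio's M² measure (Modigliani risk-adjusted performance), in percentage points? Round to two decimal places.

12.40

Sharpe = (Rp − Rf) / σp = (12.80% − 3.82%) / 11.54% = 0.7782
M² = Rf + Sharpe × σm = 3.82% + 0.7782 × 11.03% = 12.4035%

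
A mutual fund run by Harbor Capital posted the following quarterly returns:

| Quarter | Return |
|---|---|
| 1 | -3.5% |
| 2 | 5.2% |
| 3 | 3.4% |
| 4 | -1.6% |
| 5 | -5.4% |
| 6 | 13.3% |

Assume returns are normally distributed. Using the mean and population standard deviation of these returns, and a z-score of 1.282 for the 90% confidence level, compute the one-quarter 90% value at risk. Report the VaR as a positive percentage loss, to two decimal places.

6.17

Mean return r̄ = 11.40 / 6 = 1.9000%
Population σ = √[Σ(r − r̄)² / 6] = √[237.8000 / 6] = √39.6333 = 6.2955%
VaR = −(r̄ − z·σ) = −(1.9000 − 1.282 × 6.2955) = −(-6.1708) = 6.1708%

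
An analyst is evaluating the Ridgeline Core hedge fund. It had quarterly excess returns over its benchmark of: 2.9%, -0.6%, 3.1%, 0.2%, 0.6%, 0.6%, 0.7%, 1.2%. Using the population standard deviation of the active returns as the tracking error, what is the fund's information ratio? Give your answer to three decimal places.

0.903

Mean return r̄ = 8.70 / 8 = 1.0875%
Σ(r − r̄)² = 11.6088; population σ = √(11.6088/8) = 1.2046%
IR = r̄ / tracking error = 1.0875 / 1.2046 = 0.9028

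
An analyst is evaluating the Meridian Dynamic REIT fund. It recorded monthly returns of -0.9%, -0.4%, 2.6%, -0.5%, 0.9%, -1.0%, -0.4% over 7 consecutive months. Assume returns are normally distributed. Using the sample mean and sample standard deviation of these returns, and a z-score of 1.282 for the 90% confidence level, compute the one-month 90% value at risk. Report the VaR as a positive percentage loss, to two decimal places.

1.61

Mean return r̄ = 0.30 / 7 = 0.0429%
Sample std dev = √[9.9371 / 6] = 1.2869%
VaR = −(r̄ − z·σ) = −(0.0429 − 1.282 × 1.2869) = −(-1.6069) = 1.6069%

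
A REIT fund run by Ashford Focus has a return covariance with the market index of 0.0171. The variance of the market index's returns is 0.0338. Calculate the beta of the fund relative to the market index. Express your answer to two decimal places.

0.51

β = Cov(Rp, Rm) / Var(Rm) = 0.0171 / 0.0338 = 0.5059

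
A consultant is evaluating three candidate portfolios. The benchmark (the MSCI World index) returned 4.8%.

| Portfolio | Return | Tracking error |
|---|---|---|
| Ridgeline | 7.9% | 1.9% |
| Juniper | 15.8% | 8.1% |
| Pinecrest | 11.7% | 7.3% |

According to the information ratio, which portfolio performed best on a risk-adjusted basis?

Ridgeline: IR = (7.9% − 4.8%) / 1.9% = 1.632
Juniper: IR = (15.8% − 4.8%) / 8.1% = 1.358
Pinecrest: IR = (11.7% − 4.8%) / 7.3% = 0.945
Highest: Ridgeline (1.632).

Ridgeline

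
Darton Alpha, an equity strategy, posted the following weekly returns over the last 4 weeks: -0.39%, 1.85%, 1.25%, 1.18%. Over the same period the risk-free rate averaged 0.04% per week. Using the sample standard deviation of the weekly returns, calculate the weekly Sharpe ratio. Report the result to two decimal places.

0.97

μ = (-0.39 + 1.85 + 1.25 + 1.18) / 4 = 3.890 / 4 = 0.9725%
Σ(r − μ)² = (-0.39 − 0.9725)² + (1.85 − 0.9725)² + (1.25 − 0.9725)² + … = 2.7465
sample σ = √(2.7465 / 3) = √0.9155 = 0.9568%
Sharpe = (μ − rf) / σ = (0.9725 − 0.04) / 0.9568 = 0.9325 / 0.9568 = 0.9746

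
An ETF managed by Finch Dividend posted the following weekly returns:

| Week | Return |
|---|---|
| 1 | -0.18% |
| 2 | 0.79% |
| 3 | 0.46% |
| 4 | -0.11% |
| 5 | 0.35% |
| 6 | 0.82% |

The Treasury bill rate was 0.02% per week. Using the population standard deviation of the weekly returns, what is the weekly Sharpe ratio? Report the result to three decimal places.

0.856

r̄ = (-0.18 + 0.79 + 0.46 − 0.11 + 0.35 + 0.82) / 6 = 2.130 / 6 = 0.3550%
Σ(r − r̄)² = (-0.18 − 0.3550)² + (0.79 − 0.3550)² + (0.46 − 0.3550)² + … = 0.9190
population σ = √(0.9190 / 6) = √0.1532 = 0.3914%
Sharpe = (r̄ − rf) / σ = (0.3550 − 0.02) / 0.3914 = 0.3350 / 0.3914 = 0.8559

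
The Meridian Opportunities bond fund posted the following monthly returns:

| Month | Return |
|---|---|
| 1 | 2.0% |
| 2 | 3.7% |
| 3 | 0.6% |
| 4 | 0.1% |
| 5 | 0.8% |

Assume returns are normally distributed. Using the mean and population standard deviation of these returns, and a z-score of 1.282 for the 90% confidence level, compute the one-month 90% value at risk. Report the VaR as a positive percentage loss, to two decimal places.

0.21

r̄ = (2 + 3.7 + 0.6 + 0.1 + 0.8) / 5 = 7.20 / 5 = 1.4400%
Population std dev = √[8.3320 / 5] = 1.2909%
VaR = −(r̄ − z·σ) = −(1.4400 − 1.282 × 1.2909) = −(-0.2149) = 0.2149%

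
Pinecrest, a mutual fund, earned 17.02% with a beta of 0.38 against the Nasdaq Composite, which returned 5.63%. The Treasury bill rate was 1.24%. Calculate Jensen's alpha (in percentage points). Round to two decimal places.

14.11

CAPM expected return = Rf + β(Rm − Rf) = 1.24% + 0.38 × (5.63% − 1.24%) = 1.24 + 0.38 × 4.39 = 2.9082%
Jensen's α = Rp − E[R] = 17.02% − 2.9082% = 14.1118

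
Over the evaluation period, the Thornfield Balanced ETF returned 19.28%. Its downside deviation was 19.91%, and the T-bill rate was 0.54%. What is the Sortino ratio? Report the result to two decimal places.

0.94

Sortino = (Rp − Rf) / σd = (19.28% − 0.54%) / 19.91% = 18.74% / 19.91% = 0.9412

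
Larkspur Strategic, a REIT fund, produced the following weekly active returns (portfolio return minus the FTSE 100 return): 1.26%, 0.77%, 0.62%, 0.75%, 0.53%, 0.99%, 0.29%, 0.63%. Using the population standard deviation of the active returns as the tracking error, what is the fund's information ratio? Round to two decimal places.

Mean return r̄ = 5.840 / 8 = 0.7300%
Σ(r − r̄)² = (1.26 − 0.7300)² + (0.77 − 0.7300)² + … = 0.6062
σ = √[0.6062 / 8] = 0.2753%
IR = r̄ / tracking error = 0.7300 / 0.2753 = 2.6517

2.65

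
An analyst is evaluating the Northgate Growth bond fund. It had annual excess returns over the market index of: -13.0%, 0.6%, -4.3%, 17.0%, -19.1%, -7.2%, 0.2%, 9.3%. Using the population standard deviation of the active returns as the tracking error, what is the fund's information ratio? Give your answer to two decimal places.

r̄ = (-13 + 0.6 − 4.3 + 17 − 19.1 − 7.2 + 0.2 + 9.3) / 8 = -16.50 / 8 = -2.0625%
Population std dev = √[945.9988 / 8] = 10.8743%
IR = r̄ / tracking error = -2.0625 / 10.8743 = -0.1897

-0.19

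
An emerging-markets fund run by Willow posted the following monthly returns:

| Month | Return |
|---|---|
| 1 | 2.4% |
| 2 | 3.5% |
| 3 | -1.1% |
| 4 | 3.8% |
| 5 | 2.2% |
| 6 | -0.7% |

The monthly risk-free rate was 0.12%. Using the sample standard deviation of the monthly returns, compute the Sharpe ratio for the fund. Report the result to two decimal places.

Mean return r̄ = 10.10 / 6 = 1.6833%
Σ(r − r̄)² = (2.4 − 1.6833)² + (3.5 − 1.6833)² + … = 21.9883
sample σ = √(21.9883 / 5) = √4.3977 = 2.0971%
Sharpe = (r̄ − rf) / σ = (1.6833 − 0.12) / 2.0971 = 1.5633 / 2.0971 = 0.7455

0.75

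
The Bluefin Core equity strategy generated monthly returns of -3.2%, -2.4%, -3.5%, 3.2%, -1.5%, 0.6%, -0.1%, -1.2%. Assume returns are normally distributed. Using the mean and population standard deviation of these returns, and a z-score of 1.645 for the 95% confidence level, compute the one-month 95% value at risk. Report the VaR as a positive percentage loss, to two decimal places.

4.42

Mean return r̄ = -8.10 / 8 = -1.0125%
Σ(r − r̄)² = (-3.2 − (-1.0125))² + (-2.4 − (-1.0125))² + (-3.5 − (-1.0125))² + … = 34.3488
population σ = √(34.3488 / 8) = √4.2936 = 2.0721%
VaR = −(r̄ − z·σ) = −(-1.0125 − 1.645 × 2.0721) = −(-4.4211) = 4.4211%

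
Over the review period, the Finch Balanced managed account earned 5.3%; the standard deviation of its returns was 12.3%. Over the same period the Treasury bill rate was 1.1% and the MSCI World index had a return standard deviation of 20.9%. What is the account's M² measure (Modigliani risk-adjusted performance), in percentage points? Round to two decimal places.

8.24

Sharpe = (Rp − Rf) / σp = (5.3% − 1.1%) / 12.3% = 0.3415
M² = Rf + Sharpe × σm = 1.1% + 0.3415 × 20.9% = 8.2374%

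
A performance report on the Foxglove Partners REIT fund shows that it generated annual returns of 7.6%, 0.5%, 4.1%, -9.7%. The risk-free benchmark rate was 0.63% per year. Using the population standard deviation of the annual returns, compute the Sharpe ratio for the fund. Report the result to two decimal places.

r̄ = (7.6 + 0.5 + 4.1 − 9.7) / 4 = 0.6250%
Σ(r − r̄)² = (7.6 − 0.6250)² + (0.5 − 0.6250)² + … = 167.3475
σ = √[167.3475 / 4] = 6.4681%
Sharpe = (r̄ − rf) / σ = (0.6250 − 0.63) / 6.4681 = -0.0050 / 6.4681 = -0.0008

0.00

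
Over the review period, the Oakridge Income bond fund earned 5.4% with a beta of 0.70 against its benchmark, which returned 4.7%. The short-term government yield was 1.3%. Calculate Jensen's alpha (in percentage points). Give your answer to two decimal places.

1.72

CAPM expected return = Rf + β(Rm − Rf) = 1.3% + 0.70 × (4.7% − 1.3%) = 1.3 + 0.70 × 3.40 = 3.6800%
Jensen's α = Rp − E[R] = 5.4% − 3.6800% = 1.7200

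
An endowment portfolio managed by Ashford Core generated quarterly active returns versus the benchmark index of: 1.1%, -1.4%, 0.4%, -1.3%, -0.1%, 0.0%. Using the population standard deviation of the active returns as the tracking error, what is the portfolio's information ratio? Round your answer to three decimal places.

μ = (1.1 − 1.4 + 0.4 − 1.3 − 0.1 + 0) / 6 = -1.30 / 6 = -0.2167%
Σ(r − μ)² = (1.1 − (-0.2167))² + (-1.4 − (-0.2167))² + … = 4.7483
σ = √[4.7483 / 6] = 0.8896%
IR = μ / tracking error = -0.2167 / 0.8896 = -0.2436

-0.244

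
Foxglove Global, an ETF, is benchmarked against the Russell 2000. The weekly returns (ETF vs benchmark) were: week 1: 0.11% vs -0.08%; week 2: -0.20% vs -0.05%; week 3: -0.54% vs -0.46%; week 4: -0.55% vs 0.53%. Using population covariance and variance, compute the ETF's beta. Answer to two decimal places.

r̄p = -0.2950%,  r̄m = -0.0150%
Cov = Σ(rp − r̄p)(rm − r̄m) / 4 = -0.0149
Var(rm) = Σ(rm − r̄m)² / 4 = 0.1251
β = Cov / Var = -0.0149 / 0.1251 = -0.1191

-0.12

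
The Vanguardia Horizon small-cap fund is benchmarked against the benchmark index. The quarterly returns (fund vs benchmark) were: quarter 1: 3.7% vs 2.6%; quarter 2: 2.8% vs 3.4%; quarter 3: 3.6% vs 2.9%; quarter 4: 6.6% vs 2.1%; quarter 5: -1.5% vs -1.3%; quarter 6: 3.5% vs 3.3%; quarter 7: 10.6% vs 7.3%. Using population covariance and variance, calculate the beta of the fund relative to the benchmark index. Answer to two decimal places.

1.29

r̄p = 4.1857%,  r̄m = 2.9000%
Cov = Σ(rp − r̄p)(rm − r̄m) / 7 = 7.0500
Var(rm) = Σ(rm − r̄m)² / 7 = 5.4486
β = Cov / Var = 7.0500 / 5.4486 = 1.2939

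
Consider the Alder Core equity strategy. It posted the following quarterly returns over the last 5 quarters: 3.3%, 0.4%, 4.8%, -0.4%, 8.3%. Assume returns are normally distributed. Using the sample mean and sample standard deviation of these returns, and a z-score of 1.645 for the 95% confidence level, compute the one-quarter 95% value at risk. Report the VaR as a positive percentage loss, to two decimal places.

2.50

Mean return r̄ = 16.40 / 5 = 3.2800%
Sample std dev = √[49.3480 / 4] = 3.5124%
VaR = −(r̄ − z·σ) = −(3.2800 − 1.645 × 3.5124) = −(-2.4979) = 2.4979%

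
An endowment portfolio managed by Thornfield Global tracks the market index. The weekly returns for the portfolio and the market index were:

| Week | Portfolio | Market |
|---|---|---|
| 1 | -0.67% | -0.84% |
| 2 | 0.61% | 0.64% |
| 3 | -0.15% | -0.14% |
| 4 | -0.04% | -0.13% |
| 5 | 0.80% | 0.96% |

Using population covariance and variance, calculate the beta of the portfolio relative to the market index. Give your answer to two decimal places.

r̄p = 0.1100%,  r̄m = 0.0980%
Cov = Σ(rp − r̄p)(rm − r̄m) / 5 = 0.3387
Var(rm) = Σ(rm − r̄m)² / 5 = 0.4051
β = Cov / Var = 0.3387 / 0.4051 = 0.8361

0.84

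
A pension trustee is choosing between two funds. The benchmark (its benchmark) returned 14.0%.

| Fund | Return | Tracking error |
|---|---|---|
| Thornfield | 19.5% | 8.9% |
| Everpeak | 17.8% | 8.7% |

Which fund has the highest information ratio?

Thornfield

Thornfield: IR = (19.5% − 14.0%) / 8.9% = 0.618
Everpeak: IR = (17.8% − 14.0%) / 8.7% = 0.437
Highest: Thornfield (0.618).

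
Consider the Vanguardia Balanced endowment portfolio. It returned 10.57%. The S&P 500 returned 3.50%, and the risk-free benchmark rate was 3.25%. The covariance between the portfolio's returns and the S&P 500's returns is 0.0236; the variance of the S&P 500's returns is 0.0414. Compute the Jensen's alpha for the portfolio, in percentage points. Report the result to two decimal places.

β = Cov / Var = 0.0236 / 0.0414 = 0.5700
E[R] = Rf + β(Rm − Rf) = 3.25% + 0.5700 × (3.50% − 3.25%) = 3.3925%
α = Rp − E[R] = 10.57% − 3.3925% = 7.1775

7.18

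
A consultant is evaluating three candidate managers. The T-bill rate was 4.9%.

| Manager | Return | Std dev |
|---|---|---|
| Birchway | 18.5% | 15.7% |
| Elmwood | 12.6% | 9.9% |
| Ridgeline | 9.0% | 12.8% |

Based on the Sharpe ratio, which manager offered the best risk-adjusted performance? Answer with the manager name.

Birchway: Sharpe ratio = (18.5% − 4.9%) / 15.7% = 0.866
Elmwood: Sharpe ratio = (12.6% − 4.9%) / 9.9% = 0.778
Ridgeline: Sharpe ratio = (9.0% − 4.9%) / 12.8% = 0.320
Highest: Birchway (0.866).

Birchway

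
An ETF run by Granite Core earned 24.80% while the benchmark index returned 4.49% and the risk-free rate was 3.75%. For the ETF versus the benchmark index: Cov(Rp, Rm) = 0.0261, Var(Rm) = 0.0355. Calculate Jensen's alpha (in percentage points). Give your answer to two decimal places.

20.51

β = Cov / Var = 0.0261 / 0.0355 = 0.7352
E[R] = Rf + β(Rm − Rf) = 3.75% + 0.7352 × (4.49% − 3.75%) = 4.2940%
α = Rp − E[R] = 24.80% − 4.2940% = 20.5060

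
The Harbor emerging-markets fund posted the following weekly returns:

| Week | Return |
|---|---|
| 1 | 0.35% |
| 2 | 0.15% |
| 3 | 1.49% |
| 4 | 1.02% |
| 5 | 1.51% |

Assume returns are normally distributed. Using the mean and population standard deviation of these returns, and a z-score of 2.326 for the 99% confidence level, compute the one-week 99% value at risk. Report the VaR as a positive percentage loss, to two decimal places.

μ = (0.35 + 0.15 + 1.49 + 1.02 + 1.51) / 5 = 4.520 / 5 = 0.9040%
Σ(r − μ)² = (0.35 − 0.9040)² + (0.15 − 0.9040)² + … = 1.5995
σ = √[1.5995 / 5] = 0.5656%
VaR = −(μ − z·σ) = −(0.9040 − 2.326 × 0.5656) = −(-0.4116) = 0.4116%

0.41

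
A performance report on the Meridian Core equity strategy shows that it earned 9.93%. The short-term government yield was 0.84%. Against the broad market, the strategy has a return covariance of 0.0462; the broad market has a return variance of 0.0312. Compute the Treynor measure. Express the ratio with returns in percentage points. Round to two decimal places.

6.14

β = Cov / Var = 0.0462 / 0.0312 = 1.4808
Treynor = (Rp − Rf) / β = (9.93% − 0.84%) / 1.4808 = 9.09 / 1.4808 = 6.1386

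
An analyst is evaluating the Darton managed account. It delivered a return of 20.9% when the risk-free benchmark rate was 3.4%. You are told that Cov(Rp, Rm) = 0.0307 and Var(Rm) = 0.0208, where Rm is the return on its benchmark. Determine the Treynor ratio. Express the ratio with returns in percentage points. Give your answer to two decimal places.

11.86

β = Cov / Var = 0.0307 / 0.0208 = 1.4760
Treynor = (Rp − Rf) / β = (20.9% − 3.4%) / 1.4760 = 17.50 / 1.4760 = 11.8564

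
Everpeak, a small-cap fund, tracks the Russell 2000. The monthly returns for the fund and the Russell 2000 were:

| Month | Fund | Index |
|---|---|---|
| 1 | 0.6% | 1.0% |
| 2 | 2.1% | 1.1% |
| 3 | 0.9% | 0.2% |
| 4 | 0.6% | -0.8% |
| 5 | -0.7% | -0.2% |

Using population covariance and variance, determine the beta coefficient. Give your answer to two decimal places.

r̄p = 0.7000%,  r̄m = 0.2600%
Cov = Σ(rp − r̄p)(rm − r̄m) / 5 = 0.3680
Var(rm) = Σ(rm − r̄m)² / 5 = 0.5184
β = Cov / Var = 0.3680 / 0.5184 = 0.7099

0.71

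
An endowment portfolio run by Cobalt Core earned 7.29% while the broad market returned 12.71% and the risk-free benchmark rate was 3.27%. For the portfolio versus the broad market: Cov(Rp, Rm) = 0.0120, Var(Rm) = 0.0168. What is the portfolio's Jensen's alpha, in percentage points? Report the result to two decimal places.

β = Cov / Var = 0.0120 / 0.0168 = 0.7143
E[R] = Rf + β(Rm − Rf) = 3.27% + 0.7143 × (12.71% − 3.27%) = 10.0130%
α = Rp − E[R] = 7.29% − 10.0130% = -2.7230

-2.72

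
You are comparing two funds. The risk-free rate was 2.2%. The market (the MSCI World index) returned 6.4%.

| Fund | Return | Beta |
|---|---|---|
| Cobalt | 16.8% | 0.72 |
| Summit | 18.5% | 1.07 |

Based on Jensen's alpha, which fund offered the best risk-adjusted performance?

Summit

Cobalt: α = 16.8% − [2.2% + 0.72 × (6.4% − 2.2%)] = 11.576
Summit: α = 18.5% − [2.2% + 1.07 × (6.4% − 2.2%)] = 11.806
Highest: Summit (11.806).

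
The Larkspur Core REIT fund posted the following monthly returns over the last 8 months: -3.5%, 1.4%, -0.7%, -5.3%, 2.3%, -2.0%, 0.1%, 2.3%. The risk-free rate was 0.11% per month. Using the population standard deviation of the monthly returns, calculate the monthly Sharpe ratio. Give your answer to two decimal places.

-0.30

Mean return r̄ = -5.40 / 8 = -0.6750%
Σ(r − r̄)² = 53.7350; population σ = √(53.7350/8) = 2.5917%
Sharpe = (r̄ − rf) / σ = (-0.6750 − 0.11) / 2.5917 = -0.7850 / 2.5917 = -0.3029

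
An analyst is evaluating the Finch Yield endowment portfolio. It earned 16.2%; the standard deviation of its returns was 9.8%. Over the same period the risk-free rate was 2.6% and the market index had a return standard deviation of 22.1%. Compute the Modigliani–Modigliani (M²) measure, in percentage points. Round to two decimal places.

Sharpe = (Rp − Rf) / σp = (16.2% − 2.6%) / 9.8% = 1.3878
M² = Rf + Sharpe × σm = 2.6% + 1.3878 × 22.1% = 33.2704%

33.27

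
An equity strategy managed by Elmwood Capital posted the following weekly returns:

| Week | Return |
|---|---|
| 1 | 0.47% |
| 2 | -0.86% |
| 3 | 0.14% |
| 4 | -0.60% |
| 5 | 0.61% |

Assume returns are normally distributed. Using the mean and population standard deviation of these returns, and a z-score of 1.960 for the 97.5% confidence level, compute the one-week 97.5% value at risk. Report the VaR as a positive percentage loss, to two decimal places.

Mean return μ = -0.240 / 5 = -0.0480%
Population σ = √[Σ(r − μ)² / 5] = √[1.7007 / 5] = √0.3401 = 0.5832%
VaR = −(μ − z·σ) = −(-0.0480 − 1.960 × 0.5832) = −(-1.1911) = 1.1911%

1.19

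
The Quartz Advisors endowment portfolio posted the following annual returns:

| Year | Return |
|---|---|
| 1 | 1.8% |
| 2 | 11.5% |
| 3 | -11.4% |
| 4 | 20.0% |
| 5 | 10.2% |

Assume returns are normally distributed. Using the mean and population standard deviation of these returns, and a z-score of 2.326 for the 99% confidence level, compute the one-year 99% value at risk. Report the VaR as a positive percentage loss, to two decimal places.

18.27

r̄ = (1.8 + 11.5 − 11.4 + 20 + 10.2) / 5 = 32.10 / 5 = 6.4200%
Σ(r − r̄)² = 563.4080; population σ = √(563.4080/5) = 10.6152%
VaR = −(r̄ − z·σ) = −(6.4200 − 2.326 × 10.6152) = −(-18.2710) = 18.2710%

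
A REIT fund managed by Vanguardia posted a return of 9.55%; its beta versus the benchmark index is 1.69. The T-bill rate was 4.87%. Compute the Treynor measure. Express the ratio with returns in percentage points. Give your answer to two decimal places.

2.77

Treynor = (Rp − Rf) / β = (9.55% − 4.87%) / 1.69 = 4.68 / 1.69 = 2.7692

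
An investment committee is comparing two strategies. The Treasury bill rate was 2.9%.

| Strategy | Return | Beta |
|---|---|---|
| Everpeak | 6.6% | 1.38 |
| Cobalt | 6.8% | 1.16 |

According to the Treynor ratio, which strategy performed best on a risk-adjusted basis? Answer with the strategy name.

Cobalt

Everpeak: Treynor = (6.6% − 2.9%) / 1.38 = 2.681
Cobalt: Treynor = (6.8% − 2.9%) / 1.16 = 3.362
Highest: Cobalt (3.362).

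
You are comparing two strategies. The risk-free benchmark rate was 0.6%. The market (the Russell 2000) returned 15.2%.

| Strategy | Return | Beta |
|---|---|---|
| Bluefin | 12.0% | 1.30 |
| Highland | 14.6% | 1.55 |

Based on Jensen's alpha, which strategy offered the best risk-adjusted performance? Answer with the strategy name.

Bluefin

Bluefin: α = 12.0% − [0.6% + 1.30 × (15.2% − 0.6%)] = -7.580
Highland: α = 14.6% − [0.6% + 1.55 × (15.2% − 0.6%)] = -8.630
Highest: Bluefin (-7.580).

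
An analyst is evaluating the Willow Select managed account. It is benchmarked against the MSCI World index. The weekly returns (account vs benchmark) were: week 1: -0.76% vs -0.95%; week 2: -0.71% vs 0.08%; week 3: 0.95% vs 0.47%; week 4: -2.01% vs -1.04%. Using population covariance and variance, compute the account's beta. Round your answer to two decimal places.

r̄p = -0.6325%,  r̄m = -0.3600%
Cov = Σ(rp − r̄p)(rm − r̄m) / 4 = 0.5728
Var(rm) = Σ(rm − r̄m)² / 4 = 0.4233
β = Cov / Var = 0.5728 / 0.4233 = 1.3532

1.35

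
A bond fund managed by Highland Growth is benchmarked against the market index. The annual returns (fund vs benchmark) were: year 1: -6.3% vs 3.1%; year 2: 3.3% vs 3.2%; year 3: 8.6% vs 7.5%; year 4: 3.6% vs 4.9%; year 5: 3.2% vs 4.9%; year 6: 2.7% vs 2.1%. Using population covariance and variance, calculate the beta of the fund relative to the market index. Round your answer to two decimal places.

1.62

r̄p = 2.5167%,  r̄m = 4.2833%
Cov = Σ(rp − r̄p)(rm − r̄m) / 6 = 4.9736
Var(rm) = Σ(rm − r̄m)² / 6 = 3.0747
β = Cov / Var = 4.9736 / 3.0747 = 1.6176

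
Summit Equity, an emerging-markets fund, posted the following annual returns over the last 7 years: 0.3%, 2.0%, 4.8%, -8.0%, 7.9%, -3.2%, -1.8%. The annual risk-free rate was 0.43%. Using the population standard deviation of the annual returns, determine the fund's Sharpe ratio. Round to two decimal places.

Mean return r̄ = 2.00 / 7 = 0.2857%
Population std dev = √[166.4486 / 7] = 4.8763%
Sharpe = (r̄ − rf) / σ = (0.2857 − 0.43) / 4.8763 = -0.1443 / 4.8763 = -0.0296

-0.03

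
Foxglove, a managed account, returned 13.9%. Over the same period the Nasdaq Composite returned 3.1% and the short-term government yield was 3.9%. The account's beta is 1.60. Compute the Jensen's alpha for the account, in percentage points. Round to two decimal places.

CAPM expected return = Rf + β(Rm − Rf) = 3.9% + 1.60 × (3.1% − 3.9%) = 3.9 + 1.60 × -0.80 = 2.6200%
Jensen's α = Rp − E[R] = 13.9% − 2.6200% = 11.2800

11.28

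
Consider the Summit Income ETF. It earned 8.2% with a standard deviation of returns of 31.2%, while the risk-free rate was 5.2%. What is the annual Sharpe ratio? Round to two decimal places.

0.10

Sharpe = (Rp − Rf) / σp = (8.2% − 5.2%) / 31.2% = 3.00% / 31.2% = 0.0962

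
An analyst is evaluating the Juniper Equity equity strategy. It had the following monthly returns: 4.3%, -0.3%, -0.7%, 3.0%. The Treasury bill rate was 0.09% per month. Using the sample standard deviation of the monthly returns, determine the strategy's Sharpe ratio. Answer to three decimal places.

0.604

μ = (4.3 − 0.3 − 0.7 + 3) / 4 = 6.30 / 4 = 1.5750%
Σ(r − μ)² = (4.3 − 1.5750)² + (-0.3 − 1.5750)² + (-0.7 − 1.5750)² + … = 18.1475
σ = √[18.1475 / 3] = 2.4595%
Sharpe = (μ − rf) / σ = (1.5750 − 0.09) / 2.4595 = 1.4850 / 2.4595 = 0.6038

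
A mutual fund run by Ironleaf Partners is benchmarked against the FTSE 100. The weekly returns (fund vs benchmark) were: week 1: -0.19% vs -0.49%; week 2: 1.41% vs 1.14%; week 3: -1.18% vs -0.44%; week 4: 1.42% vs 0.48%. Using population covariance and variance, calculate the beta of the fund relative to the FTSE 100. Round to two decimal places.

1.44

r̄p = 0.3650%,  r̄m = 0.1725%
Cov = Σ(rp − r̄p)(rm − r̄m) / 4 = 0.6624
Var(rm) = Σ(rm − r̄m)² / 4 = 0.4612
β = Cov / Var = 0.6624 / 0.4612 = 1.4363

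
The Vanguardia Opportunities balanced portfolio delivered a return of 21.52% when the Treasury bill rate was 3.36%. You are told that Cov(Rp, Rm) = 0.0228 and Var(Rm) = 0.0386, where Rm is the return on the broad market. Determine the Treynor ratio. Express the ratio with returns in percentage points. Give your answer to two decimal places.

30.74

β = Cov / Var = 0.0228 / 0.0386 = 0.5907
Treynor = (Rp − Rf) / β = (21.52% − 3.36%) / 0.5907 = 18.16 / 0.5907 = 30.7432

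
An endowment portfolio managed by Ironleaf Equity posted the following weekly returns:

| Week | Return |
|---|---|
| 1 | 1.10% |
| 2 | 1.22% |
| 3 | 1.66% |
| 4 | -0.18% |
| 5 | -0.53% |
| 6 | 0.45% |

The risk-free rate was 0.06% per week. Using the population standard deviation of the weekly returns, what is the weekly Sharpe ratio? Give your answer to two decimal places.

0.72

r̄ = (1.1 + 1.22 + 1.66 − 0.18 − 0.53 + 0.45) / 6 = 3.720 / 6 = 0.6200%
Population σ = √[Σ(r − r̄)² / 6] = √[3.6634 / 6] = √0.6106 = 0.7814%
Sharpe = (r̄ − rf) / σ = (0.6200 − 0.06) / 0.7814 = 0.5600 / 0.7814 = 0.7167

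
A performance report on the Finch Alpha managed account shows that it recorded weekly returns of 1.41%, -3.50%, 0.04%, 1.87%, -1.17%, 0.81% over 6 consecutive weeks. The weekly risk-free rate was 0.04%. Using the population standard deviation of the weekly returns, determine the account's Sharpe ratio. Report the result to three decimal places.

-0.072

r̄ = (1.41 − 3.5 + 0.04 + 1.87 − 1.17 + 0.81) / 6 = -0.0900%
Σ(r − r̄)² = (1.41 − (-0.0900))² + (-3.5 − (-0.0900))² + (0.04 − (-0.0900))² + … = 19.7130
population σ = √(19.7130 / 6) = √3.2855 = 1.8126%
Sharpe = (r̄ − rf) / σ = (-0.0900 − 0.04) / 1.8126 = -0.1300 / 1.8126 = -0.0717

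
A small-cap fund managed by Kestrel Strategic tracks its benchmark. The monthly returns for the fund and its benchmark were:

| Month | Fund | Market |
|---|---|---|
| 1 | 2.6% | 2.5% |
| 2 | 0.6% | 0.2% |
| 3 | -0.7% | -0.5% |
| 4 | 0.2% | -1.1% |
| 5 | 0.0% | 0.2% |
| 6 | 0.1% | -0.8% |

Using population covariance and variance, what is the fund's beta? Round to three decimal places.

r̄p = 0.4667%,  r̄m = 0.0833%
Cov = Σ(rp − r̄p)(rm − r̄m) / 6 = 1.0728
Var(rm) = Σ(rm − r̄m)² / 6 = 1.3981
β = Cov / Var = 1.0728 / 1.3981 = 0.7673

0.767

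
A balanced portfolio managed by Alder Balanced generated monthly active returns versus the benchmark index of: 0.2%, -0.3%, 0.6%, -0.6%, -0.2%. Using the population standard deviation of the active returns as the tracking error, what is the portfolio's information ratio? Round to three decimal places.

-0.144

r̄ = (0.2 − 0.3 + 0.6 − 0.6 − 0.2) / 5 = -0.0600%
Σ(r − r̄)² = (0.2 − (-0.0600))² + (-0.3 − (-0.0600))² + (0.6 − (-0.0600))² + … = 0.8720
population σ = √(0.8720 / 5) = √0.1744 = 0.4176%
IR = r̄ / tracking error = -0.0600 / 0.4176 = -0.1437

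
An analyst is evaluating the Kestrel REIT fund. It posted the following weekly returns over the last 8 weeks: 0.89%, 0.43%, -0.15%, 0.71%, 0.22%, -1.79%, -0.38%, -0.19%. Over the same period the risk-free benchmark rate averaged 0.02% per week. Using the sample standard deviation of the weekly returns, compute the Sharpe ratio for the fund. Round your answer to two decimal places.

μ = (0.89 + 0.43 − 0.15 + 0.71 + 0.22 − 1.79 − 0.38 − 0.19) / 8 = -0.260 / 8 = -0.0325%
Σ(r − μ)² = 4.9282; sample σ = √(4.9282/7) = 0.8391%
Sharpe = (μ − rf) / σ = (-0.0325 − 0.02) / 0.8391 = -0.0525 / 0.8391 = -0.0626

-0.06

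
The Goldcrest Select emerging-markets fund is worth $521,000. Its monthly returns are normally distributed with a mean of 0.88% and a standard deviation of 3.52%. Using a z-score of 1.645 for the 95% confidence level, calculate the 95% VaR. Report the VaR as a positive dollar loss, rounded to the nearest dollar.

Return at the 95% tail: μ − z·σ = 0.88% − 1.645 × 3.52% = 0.88 − 5.7904 = -4.9104%
VaR = −(-4.9104%) × $521,000 = 4.9104% × $521,000 = $25,583

$25,583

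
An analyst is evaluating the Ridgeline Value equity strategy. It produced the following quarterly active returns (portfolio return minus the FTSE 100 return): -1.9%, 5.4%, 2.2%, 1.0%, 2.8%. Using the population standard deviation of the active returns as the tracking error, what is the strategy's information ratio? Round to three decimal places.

μ = (-1.9 + 5.4 + 2.2 + 1 + 2.8) / 5 = 9.50 / 5 = 1.9000%
Population σ = √[Σ(r − μ)² / 5] = √[28.4000 / 5] = √5.6800 = 2.3833%
IR = μ / tracking error = 1.9000 / 2.3833 = 0.7972

0.797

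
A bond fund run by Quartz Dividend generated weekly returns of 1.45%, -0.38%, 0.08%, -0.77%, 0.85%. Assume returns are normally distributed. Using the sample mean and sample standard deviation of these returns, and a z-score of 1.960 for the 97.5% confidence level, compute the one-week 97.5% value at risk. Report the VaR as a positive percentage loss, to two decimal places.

μ = (1.45 − 0.38 + 0.08 − 0.77 + 0.85) / 5 = 1.230 / 5 = 0.2460%
Σ(r − μ)² = (1.45 − 0.2460)² + (-0.38 − 0.2460)² + (0.08 − 0.2460)² + … = 3.2661
sample σ = √(3.2661 / 4) = √0.8165 = 0.9036%
VaR = −(μ − z·σ) = −(0.2460 − 1.960 × 0.9036) = −(-1.5251) = 1.5251%

1.53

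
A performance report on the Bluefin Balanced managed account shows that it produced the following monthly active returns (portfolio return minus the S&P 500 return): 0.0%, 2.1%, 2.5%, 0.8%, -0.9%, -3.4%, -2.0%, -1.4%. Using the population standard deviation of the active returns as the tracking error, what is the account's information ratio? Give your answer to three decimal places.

-0.151

r̄ = (0 + 2.1 + 2.5 + 0.8 − 0.9 − 3.4 − 2 − 1.4) / 8 = -2.30 / 8 = -0.2875%
Population σ = √[Σ(r − r̄)² / 8] = √[28.9688 / 8] = √3.6211 = 1.9029%
IR = r̄ / tracking error = -0.2875 / 1.9029 = -0.1511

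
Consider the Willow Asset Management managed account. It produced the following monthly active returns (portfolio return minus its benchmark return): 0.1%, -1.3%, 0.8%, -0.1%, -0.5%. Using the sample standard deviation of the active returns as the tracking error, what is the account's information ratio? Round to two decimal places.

μ = (0.1 − 1.3 + 0.8 − 0.1 − 0.5) / 5 = -1.00 / 5 = -0.2000%
Σ(r − μ)² = (0.1 − (-0.2000))² + (-1.3 − (-0.2000))² + (0.8 − (-0.2000))² + … = 2.4000
sample σ = √(2.4000 / 4) = √0.6000 = 0.7746%
IR = μ / tracking error = -0.2000 / 0.7746 = -0.2582

-0.26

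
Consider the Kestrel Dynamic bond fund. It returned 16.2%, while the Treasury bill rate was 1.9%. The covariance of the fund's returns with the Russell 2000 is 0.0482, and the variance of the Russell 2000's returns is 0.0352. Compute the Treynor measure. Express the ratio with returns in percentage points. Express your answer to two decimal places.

10.44

β = Cov / Var = 0.0482 / 0.0352 = 1.3693
Treynor = (Rp − Rf) / β = (16.2% − 1.9%) / 1.3693 = 14.30 / 1.3693 = 10.4433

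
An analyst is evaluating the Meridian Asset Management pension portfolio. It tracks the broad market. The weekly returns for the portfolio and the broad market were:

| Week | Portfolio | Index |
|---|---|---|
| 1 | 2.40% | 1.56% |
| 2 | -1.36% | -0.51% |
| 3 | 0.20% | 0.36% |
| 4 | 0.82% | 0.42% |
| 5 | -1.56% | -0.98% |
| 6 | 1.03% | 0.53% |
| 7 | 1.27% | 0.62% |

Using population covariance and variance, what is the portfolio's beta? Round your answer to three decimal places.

1.706

r̄p = 0.4000%,  r̄m = 0.2857%
Cov = Σ(rp − r̄p)(rm − r̄m) / 7 = 0.9880
Var(rm) = Σ(rm − r̄m)² / 7 = 0.5791
β = Cov / Var = 0.9880 / 0.5791 = 1.7061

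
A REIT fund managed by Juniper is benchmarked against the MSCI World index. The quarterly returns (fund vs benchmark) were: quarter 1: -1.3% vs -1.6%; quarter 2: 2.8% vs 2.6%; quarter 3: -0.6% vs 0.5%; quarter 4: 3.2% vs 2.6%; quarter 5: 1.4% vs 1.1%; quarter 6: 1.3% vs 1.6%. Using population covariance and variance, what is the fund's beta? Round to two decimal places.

1.07

r̄p = 1.1333%,  r̄m = 1.1333%
Cov = Σ(rp − r̄p)(rm − r̄m) / 6 = 2.2156
Var(rm) = Σ(rm − r̄m)² / 6 = 2.0656
β = Cov / Var = 2.2156 / 2.0656 = 1.0726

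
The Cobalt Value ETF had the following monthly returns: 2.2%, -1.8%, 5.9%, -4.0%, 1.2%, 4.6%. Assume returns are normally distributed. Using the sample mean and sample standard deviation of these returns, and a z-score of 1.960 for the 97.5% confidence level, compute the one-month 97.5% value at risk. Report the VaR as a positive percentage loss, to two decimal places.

r̄ = (2.2 − 1.8 + 5.9 − 4 + 1.2 + 4.6) / 6 = 1.3500%
Σ(r − r̄)² = 70.5550; sample σ = √(70.5550/5) = 3.7565%
VaR = −(r̄ − z·σ) = −(1.3500 − 1.960 × 3.7565) = −(-6.0127) = 6.0127%

6.01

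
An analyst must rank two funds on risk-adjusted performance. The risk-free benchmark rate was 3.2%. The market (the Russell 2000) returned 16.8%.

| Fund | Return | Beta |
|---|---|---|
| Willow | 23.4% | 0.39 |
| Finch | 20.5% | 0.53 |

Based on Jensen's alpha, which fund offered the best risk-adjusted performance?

Willow

Willow: α = 23.4% − [3.2% + 0.39 × (16.8% − 3.2%)] = 14.896
Finch: α = 20.5% − [3.2% + 0.53 × (16.8% − 3.2%)] = 10.092
Highest: Willow (14.896).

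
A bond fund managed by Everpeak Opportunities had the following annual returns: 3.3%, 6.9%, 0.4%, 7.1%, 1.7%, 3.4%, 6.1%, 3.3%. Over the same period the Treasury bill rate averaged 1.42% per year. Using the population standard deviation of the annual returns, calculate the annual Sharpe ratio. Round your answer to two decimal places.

1.14

r̄ = (3.3 + 6.9 + 0.4 + 7.1 + 1.7 + 3.4 + 6.1 + 3.3) / 8 = 4.0250%
Population std dev = √[42.0150 / 8] = 2.2917%
Sharpe = (r̄ − rf) / σ = (4.0250 − 1.42) / 2.2917 = 2.6050 / 2.2917 = 1.1367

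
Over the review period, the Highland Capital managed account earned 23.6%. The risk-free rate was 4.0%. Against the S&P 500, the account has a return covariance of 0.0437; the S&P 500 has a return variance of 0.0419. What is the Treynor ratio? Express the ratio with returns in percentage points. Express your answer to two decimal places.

β = Cov / Var = 0.0437 / 0.0419 = 1.0430
Treynor = (Rp − Rf) / β = (23.6% − 4.0%) / 1.0430 = 19.60 / 1.0430 = 18.7919

18.79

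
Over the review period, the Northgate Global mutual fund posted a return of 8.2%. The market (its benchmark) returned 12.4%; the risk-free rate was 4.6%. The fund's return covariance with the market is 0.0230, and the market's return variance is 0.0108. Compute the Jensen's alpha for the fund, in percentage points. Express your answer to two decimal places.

β = Cov / Var = 0.0230 / 0.0108 = 2.1296
E[R] = Rf + β(Rm − Rf) = 4.6% + 2.1296 × (12.4% − 4.6%) = 21.2109%
α = Rp − E[R] = 8.2% − 21.2109% = -13.0109

-13.01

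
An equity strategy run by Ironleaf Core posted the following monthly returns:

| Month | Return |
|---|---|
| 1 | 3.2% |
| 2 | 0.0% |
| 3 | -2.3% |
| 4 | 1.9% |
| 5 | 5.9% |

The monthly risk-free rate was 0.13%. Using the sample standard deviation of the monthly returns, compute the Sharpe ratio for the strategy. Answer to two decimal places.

0.52

μ = (3.2 + 0 − 2.3 + 1.9 + 5.9) / 5 = 8.70 / 5 = 1.7400%
Sample std dev = √[38.8120 / 4] = 3.1150%
Sharpe = (μ − rf) / σ = (1.7400 − 0.13) / 3.1150 = 1.6100 / 3.1150 = 0.5169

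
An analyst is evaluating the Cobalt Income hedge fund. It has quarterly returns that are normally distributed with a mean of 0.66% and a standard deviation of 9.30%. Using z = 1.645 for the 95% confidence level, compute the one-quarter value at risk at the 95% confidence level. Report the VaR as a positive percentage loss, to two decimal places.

VaR (as % loss) = −(μ − z·σ) = −(0.66% − 1.645 × 9.30%) = −(-14.6385%) = 14.6385%

14.64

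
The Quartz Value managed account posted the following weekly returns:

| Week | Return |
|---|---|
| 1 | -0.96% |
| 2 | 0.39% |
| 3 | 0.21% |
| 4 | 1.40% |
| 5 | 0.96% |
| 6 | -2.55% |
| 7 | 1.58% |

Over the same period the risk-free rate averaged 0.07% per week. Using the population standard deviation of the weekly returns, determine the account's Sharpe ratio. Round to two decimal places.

r̄ = (-0.96 + 0.39 + 0.21 + 1.4 + 0.96 − 2.55 + 1.58) / 7 = 1.030 / 7 = 0.1471%
Σ(r − r̄)² = 12.8467; population σ = √(12.8467/7) = 1.3547%
Sharpe = (r̄ − rf) / σ = (0.1471 − 0.07) / 1.3547 = 0.0771 / 1.3547 = 0.0569

0.06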